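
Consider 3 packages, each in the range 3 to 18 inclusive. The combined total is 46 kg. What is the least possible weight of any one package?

Minimizing one value means maximizing the remaining 2.
The other 2 contribute at most 2 × 18 = 36, leaving at least 46 − 36 = 10.
Since 10 ≥ 3, this is achievable: one at 10 and 2 at 18.

10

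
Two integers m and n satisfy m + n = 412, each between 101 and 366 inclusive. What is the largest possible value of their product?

42436

mn = m(412 − m) is maximized when m is as near 412/2 as the bounds allow.
Taking m = 206 and n = 206 (both in [101, 366]) gives mn = 42436.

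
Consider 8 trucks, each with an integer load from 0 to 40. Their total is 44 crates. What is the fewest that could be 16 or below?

Each value above 16 is at least 17, contributing at least 17 − 0 = 17 above the floor 0.
The sum exceeds the floor total 0 by 44, so at most ⌊44/17⌋ = 2 exceed 16, and at least 6 are ≤ 16.
Exactly 6 works: 6 values at 0 and 2 at 17 total 34; raise one of the low values by 10 (still ≤ 16) to hit 44.

6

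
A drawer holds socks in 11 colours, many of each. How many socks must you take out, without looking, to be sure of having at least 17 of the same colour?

177

You could draw 16 of every colour without reaching 17 of any — 176 in all.
One more forces 17 of some colour, so 176 + 1 = 177.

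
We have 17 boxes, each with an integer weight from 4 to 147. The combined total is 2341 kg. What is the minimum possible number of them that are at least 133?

7

Suppose at most 17 − j of them reach 133; then j values are ≤ 132 and the rest ≤ 147.
The total is then ≤ 132·j + 147·(17 − j) = 2499 − 15j. For this to be ≥ 2341 we need j ≤ 10, so at least 17 − 10 = 7 must reach 133.
Exactly 7 works: 7 values at 147 and 10 at 132 total 2349; lower one of the high values by 8 (still ≥ 133) to hit 2341.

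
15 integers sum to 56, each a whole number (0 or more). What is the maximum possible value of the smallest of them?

The average is 56/15 < 4, so some value is ≤ 3.
Equality holds with 4 values of 3 and 11 values of 4.

3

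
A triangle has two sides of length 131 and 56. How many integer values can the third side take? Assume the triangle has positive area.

111

The triangle inequality gives |131 − 56| < c < 131 + 56, i.e. 75 < c < 187.
So c can be any integer from 76 to 186: 111 values.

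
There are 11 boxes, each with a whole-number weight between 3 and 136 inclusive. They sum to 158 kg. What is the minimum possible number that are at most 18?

4

If only k of them are at most 18, the other 11 − k are at least 19, so the total is at least (11 − k)·19 + k·3.
This is ≤ 158, so (11 − k)·19 + 3k ≤ 158, which gives k ≥ 4.
Exactly 4 works: 4 values at 3 and 7 at 19 total 145; raise one of the low values by 13 (still ≤ 18) to hit 158.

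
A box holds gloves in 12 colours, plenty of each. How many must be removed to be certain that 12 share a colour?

In the worst case you draw 11 of each of the 12 colours: 12 × 11 = 132.
One more forces 12 of some colour, so 132 + 1 = 133.

133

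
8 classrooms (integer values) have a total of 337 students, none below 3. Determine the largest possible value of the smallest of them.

42

The average is 337/8 < 43, so some value is ≤ 42.
Achievable: 7 of them at 42 and 1 at 43 total 337.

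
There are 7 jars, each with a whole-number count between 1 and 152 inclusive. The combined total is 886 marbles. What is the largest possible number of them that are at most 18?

Each value at 18 or below falls at least 152 − 18 = 134 short of the ceiling 152.
The ceiling total is 7 × 152 = 1064, and we need 886, so at most ⌊(1064 − 886)/134⌋ = 1 can be that low.
k = 1 is achieved by 1 value at 18 and 6 at 152, total 930; lower one of the 152's by 44 (still > 18) to reach 886.

1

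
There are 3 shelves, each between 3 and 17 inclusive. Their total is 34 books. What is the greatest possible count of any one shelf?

Maximizing one value means minimizing the remaining 2.
The other 2 contribute at least 2 × 3 = 6, leaving at most 34 − 6 = 28.
But each shelf is capped at 17, so the maximum is 17.
Achievable: one at 17 and the other 2 totalling 17, which fits since 2 × 3 ≤ 17 ≤ 2 × 17.

17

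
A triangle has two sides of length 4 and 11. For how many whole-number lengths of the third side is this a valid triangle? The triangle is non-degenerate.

7

The triangle inequality gives |4 − 11| < c < 4 + 11, i.e. 7 < c < 15.
So c can be any integer from 8 to 14: 7 values.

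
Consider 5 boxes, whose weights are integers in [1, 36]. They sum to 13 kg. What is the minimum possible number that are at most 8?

4

If only k of them are at most 8, the other 5 − k are at least 9, so the total is at least (5 − k)·9 + k·1.
This is ≤ 13, so (5 − k)·9 + 1k ≤ 13, which gives k ≥ 4.
Exactly 4 works: 4 values at 1 and 1 at 9 total 13.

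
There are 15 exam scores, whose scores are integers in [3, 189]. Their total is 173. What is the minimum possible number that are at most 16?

6

Each value above 16 is at least 17, contributing at least 17 − 3 = 14 above the floor 3.
The sum exceeds the floor total 45 by 128, so at most ⌊128/14⌋ = 9 exceed 16, and at least 6 are ≤ 16.
Exactly 6 works: 6 values at 3 and 9 at 17 total 171; raise one of the low values by 2 (still ≤ 16) to hit 173.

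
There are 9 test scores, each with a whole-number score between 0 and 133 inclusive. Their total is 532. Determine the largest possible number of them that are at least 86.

6

If k of the values are ≥ 86, the total is ≥ 86k + 0(9 − k).
Setting 86k + 0(9 − k) ≤ 532 gives 86k ≤ 532, so k ≤ 6.
k = 6 is achieved by 6 values at 86 and 3 at 0, total 516; add 16 to one value (staying below 86) to reach 532.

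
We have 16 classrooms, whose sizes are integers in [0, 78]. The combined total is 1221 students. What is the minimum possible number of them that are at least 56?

15

If only k of them are at least 56, the other 16 − k are at most 55, so the total is at most k·78 + (16 − k)·55.
This must reach 1221, so k·78 + (16 − k)·55 ≥ 1221, giving k ≥ 15.
Exactly 15 works: 15 values at 78 and 1 at 55 total 1225; lower one of the high values by 4 (still ≥ 56) to hit 1221.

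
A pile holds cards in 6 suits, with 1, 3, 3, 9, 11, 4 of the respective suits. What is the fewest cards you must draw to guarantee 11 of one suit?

31

In the worst case you take as many as possible of each suit without reaching 11: 1 + 3 + 3 + 9 + 10 + 4 = 30.
The next one must give 11 of some suit, so 30 + 1 = 31.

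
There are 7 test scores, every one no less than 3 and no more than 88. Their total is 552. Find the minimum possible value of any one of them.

24

Minimizing one value means maximizing the remaining 6.
The other 6 contribute at most 6 × 88 = 528, leaving at least 552 − 528 = 24.
Since 24 ≥ 3, this is achievable: one at 24 and 6 at 88.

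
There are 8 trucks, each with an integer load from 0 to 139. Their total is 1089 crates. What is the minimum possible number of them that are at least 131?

Each value short of 131 is at most 130, costing at least 139 − 130 = 9 against the maximum total of 1112.
We can afford to lose at most 1112 − 1089 = 23, so at most ⌊23/9⌋ = 2 fall short, and at least 6 are ≥ 131.
Exactly 6 works: 6 values at 139 and 2 at 130 total 1094; lower one of the high values by 5 (still ≥ 131) to hit 1089.

6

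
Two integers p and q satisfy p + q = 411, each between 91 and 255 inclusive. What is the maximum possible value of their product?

For a fixed sum, the product pq is largest when p and q are as close as possible.
Taking p = 205 and q = 206 (both in [91, 255]) gives pq = 42230.

42230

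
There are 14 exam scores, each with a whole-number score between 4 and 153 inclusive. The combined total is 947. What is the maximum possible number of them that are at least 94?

9

With k values at 94 or above and the rest at least 4, the sum is at least 56 + 90k.
Since the sum is 947, we need 90k ≤ 891, i.e. k ≤ 9.
k = 9 is achieved by 9 values at 94 and 5 at 4, total 866; add 81 to one value (staying below 94) to reach 947.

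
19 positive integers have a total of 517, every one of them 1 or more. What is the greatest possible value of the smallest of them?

The 19 values sum to 517, so their minimum is at most ⌊517/19⌋ = 27.
Taking 15 copies of 27 and 4 copies of 28 gives exactly 517, so 27 is attained.

27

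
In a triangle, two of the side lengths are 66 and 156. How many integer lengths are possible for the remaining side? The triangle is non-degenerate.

131

The triangle inequality gives |66 − 156| < c < 66 + 156, i.e. 90 < c < 222.
So c can be any integer from 91 to 221: 131 values.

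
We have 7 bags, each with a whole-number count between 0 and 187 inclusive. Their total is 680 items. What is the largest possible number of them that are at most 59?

4

Each value at 59 or below falls at least 187 − 59 = 128 short of the ceiling 187.
The ceiling total is 7 × 187 = 1309, and we need 680, so at most ⌊(1309 − 680)/128⌋ = 4 can be that low.
k = 4 is achieved by 4 values at 59 and 3 at 187, total 797; lower one of the 187's by 117 (still > 59) to reach 680.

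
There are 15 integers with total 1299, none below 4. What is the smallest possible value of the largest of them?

87

Some value must be at least ⌈1299/15⌉ = 87, since 15 × 86 = 1290 < 1299.
Taking 6 copies of 86 and 9 copies of 87 gives exactly 1299, so 87 is attained.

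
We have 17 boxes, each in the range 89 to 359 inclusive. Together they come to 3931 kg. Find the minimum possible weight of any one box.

Minimizing one value means maximizing the remaining 16.
The other 16 can take up 16 × 359 = 5744 ≥ 3931 − 89, so one box can sit at its floor of 89.
Achievable: one at 89 and the other 16 totalling 3842, which fits since 16 × 89 ≤ 3842 ≤ 16 × 359.

89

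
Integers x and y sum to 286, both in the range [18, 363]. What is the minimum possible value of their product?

For a fixed sum, xy is smallest when x and y are as far apart as possible.
At the endpoint x = 18, y = 286 − 18 = 268, so xy = 18 × 268 = 4824.

4824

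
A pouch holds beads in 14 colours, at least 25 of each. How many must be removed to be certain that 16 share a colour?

You could draw 15 of every colour without reaching 16 of any — 210 in all.
One more forces 16 of some colour, so 210 + 1 = 211.

211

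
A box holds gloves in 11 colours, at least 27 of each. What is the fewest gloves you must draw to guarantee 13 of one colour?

You could draw 12 of every colour without reaching 13 of any — 132 in all.
One more forces 13 of some colour, so 132 + 1 = 133.

133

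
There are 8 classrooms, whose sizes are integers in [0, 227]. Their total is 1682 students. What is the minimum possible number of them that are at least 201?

If only k of them are at least 201, the other 8 − k are at most 200, so the total is at most k·227 + (8 − k)·200.
This must reach 1682, so k·227 + (8 − k)·200 ≥ 1682, giving k ≥ 4.
Exactly 4 works: 4 values at 227 and 4 at 200 total 1708; lower one of the high values by 26 (still ≥ 201) to hit 1682.

4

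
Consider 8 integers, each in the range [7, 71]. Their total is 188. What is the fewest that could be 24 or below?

If only k of them are at most 24, the other 8 − k are at least 25, so the total is at least (8 − k)·25 + k·7.
This is ≤ 188, so (8 − k)·25 + 7k ≤ 188, which gives k ≥ 1.
Exactly 1 works: 1 value at 7 and 7 at 25 total 182; raise one of the low values by 6 (still ≤ 24) to hit 188.

1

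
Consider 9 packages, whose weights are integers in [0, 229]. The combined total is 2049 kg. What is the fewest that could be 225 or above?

7

If only k of them are at least 225, the other 9 − k are at most 224, so the total is at most k·229 + (9 − k)·224.
This must reach 2049, so k·229 + (9 − k)·224 ≥ 2049, giving k ≥ 7.
Exactly 7 works: 7 values at 229 and 2 at 224 total 2051; lower one of the high values by 2 (still ≥ 225) to hit 2049.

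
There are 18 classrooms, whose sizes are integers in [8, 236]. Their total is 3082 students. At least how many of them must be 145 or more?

Suppose at most 18 − j of them reach 145; then j values are ≤ 144 and the rest ≤ 236.
The total is then ≤ 144·j + 236·(18 − j) = 4248 − 92j. For this to be ≥ 3082 we need j ≤ 12, so at least 18 − 12 = 6 must reach 145.
Exactly 6 works: 6 values at 236 and 12 at 144 total 3144; lower one of the high values by 62 (still ≥ 145) to hit 3082.

6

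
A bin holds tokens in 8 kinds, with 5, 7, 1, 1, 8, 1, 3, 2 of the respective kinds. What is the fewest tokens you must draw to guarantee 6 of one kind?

In the worst case you take as many as possible of each kind without reaching 6: 5 + 5 + 1 + 1 + 5 + 1 + 3 + 2 = 23.
The next one must give 6 of some kind, so 23 + 1 = 24.

24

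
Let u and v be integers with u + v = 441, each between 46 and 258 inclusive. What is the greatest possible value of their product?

48620

With u + v fixed, uv peaks when the two are closest together.
Taking u = 220 and v = 221 (both in [46, 258]) gives uv = 48620.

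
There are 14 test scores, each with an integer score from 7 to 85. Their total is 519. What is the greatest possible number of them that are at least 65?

Suppose k of them are at least 65. Those contribute at least 65 each and the other 14 − k at least 7 each.
So the total is at least 65k + 7(14 − k) = 98 + 58k. This must be ≤ 519, giving k ≤ 7.
k = 7 is achieved by 7 values at 65 and 7 at 7, total 504; add 15 to one value (staying below 65) to reach 519.

7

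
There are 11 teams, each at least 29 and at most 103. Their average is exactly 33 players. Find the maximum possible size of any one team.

73

Maximizing one value means minimizing the remaining 10.
The total is 11 × 33 = 363.
The other 10 contribute at least 10 × 29 = 290, leaving at most 363 − 290 = 73.
Since 73 ≤ 103, this is achievable: one at 73 and 10 at 29.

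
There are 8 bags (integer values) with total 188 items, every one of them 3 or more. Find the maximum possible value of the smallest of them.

23

The 8 values sum to 188, so their minimum is at most ⌊188/8⌋ = 23.
Taking 4 copies of 23 and 4 copies of 24 gives exactly 188, so 23 is attained.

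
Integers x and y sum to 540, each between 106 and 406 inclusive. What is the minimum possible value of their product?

Since x + y is fixed, pushing one of them to its bound minimizes the product.
At the endpoint x = 134, y = 540 − 134 = 406, so xy = 134 × 406 = 54404.

54404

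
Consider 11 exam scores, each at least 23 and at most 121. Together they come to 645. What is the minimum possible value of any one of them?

Minimizing one value means maximizing the remaining 10.
The other 10 can take up 10 × 121 = 1210 ≥ 645 − 23, so one score can sit at its floor of 23.
Achievable: one at 23 and the other 10 totalling 622, which fits since 10 × 23 ≤ 622 ≤ 10 × 121.

23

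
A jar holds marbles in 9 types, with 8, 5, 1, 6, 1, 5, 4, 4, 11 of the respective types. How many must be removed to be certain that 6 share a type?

In the worst case you take as many as possible of each type without reaching 6: 5 + 5 + 1 + 5 + 1 + 5 + 4 + 4 + 5 = 35.
The next one must give 6 of some type, so 35 + 1 = 36.

36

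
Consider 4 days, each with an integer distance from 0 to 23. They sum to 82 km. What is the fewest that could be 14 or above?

Each value short of 14 is at most 13, costing at least 23 − 13 = 10 against the maximum total of 92.
We can afford to lose at most 92 − 82 = 10, so at most ⌊10/10⌋ = 1 fall short, and at least 3 are ≥ 14.
Exactly 3 works: 3 values at 23 and 1 at 13 total 82.

3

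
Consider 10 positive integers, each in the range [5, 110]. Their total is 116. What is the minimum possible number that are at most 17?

If only k of them are at most 17, the other 10 − k are at least 18, so the total is at least (10 − k)·18 + k·5.
This is ≤ 116, so (10 − k)·18 + 5k ≤ 116, which gives k ≥ 5.
Exactly 5 works: 5 values at 5 and 5 at 18 total 115; raise one of the low values by 1 (still ≤ 17) to hit 116.

5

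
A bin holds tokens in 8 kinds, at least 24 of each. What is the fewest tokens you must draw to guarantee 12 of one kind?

You could draw 11 of every kind without reaching 12 of any — 88 in all.
One more forces 12 of some kind, so 88 + 1 = 89.

89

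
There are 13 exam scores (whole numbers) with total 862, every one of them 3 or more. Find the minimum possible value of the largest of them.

67

The 13 values sum to 862, so their maximum is at least ⌈862/13⌉ = 67.
Equality holds with 4 values of 67 and 9 values of 66.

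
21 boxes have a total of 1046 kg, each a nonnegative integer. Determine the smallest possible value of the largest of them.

50

The 21 values sum to 1046, so their maximum is at least ⌈1046/21⌉ = 50.
Equality holds with 17 values of 50 and 4 values of 49.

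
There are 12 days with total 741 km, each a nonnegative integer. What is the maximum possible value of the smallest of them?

61

The 12 values sum to 741, so their minimum is at most ⌊741/12⌋ = 61.
Achievable: 3 of them at 61 and 9 at 62 total 741.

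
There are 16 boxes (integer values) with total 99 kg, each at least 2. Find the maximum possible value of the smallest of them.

6

The average is 99/16 < 7, so some value is ≤ 6.
Achievable: 13 of them at 6 and 3 at 7 total 99.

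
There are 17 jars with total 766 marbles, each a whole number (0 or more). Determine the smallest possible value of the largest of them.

46

Some value must be at least ⌈766/17⌉ = 46, since 17 × 45 = 765 < 766.
Equality holds with 1 value of 46 and 16 values of 45.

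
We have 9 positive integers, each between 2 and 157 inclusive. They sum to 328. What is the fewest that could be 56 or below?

Let j be the number exceeding 56. Then the total is ≥ 57·j + 2·(9 − j) = 18 + 55j.
So 55j ≤ 310 and j ≤ 5; hence at least 9 − 5 = 4 are ≤ 56.
Exactly 4 works: 4 values at 2 and 5 at 57 total 293; raise one of the low values by 35 (still ≤ 56) to hit 328.

4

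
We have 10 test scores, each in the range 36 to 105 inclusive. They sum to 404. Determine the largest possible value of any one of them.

80

Maximizing one value means minimizing the remaining 9.
The other 9 contribute at least 9 × 36 = 324, leaving at most 404 − 324 = 80.
Since 80 ≤ 105, this is achievable: one at 80 and 9 at 36.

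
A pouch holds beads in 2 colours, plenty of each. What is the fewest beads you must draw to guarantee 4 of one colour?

You could draw 3 of every colour without reaching 4 of any — 6 in all.
One more forces 4 of some colour, so 6 + 1 = 7.

7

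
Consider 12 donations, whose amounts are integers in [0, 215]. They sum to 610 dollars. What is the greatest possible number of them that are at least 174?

Suppose k of them are at least 174. Those contribute at least 174 each and the other 12 − k at least 0 each.
So the total is at least 174k + 0(12 − k) = 0 + 174k. This must be ≤ 610, giving k ≤ 3.
k = 3 is achieved by 3 values at 174 and 9 at 0, total 522; add 88 to one value (staying below 174) to reach 610.

3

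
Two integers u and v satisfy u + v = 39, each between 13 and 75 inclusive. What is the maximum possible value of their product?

For a fixed sum, the product uv is largest when u and v are as close as possible.
Taking u = 19 and v = 20 (both in [13, 75]) gives uv = 380.

380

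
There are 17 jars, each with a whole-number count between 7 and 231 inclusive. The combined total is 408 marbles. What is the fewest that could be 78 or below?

13

Each value above 78 is at least 79, contributing at least 79 − 7 = 72 above the floor 7.
The sum exceeds the floor total 119 by 289, so at most ⌊289/72⌋ = 4 exceed 78, and at least 13 are ≤ 78.
Exactly 13 works: 13 values at 7 and 4 at 79 total 407; raise one of the low values by 1 (still ≤ 78) to hit 408.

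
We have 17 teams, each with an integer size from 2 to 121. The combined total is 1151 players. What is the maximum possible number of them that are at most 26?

Each value at 26 or below falls at least 121 − 26 = 95 short of the ceiling 121.
The ceiling total is 17 × 121 = 2057, and we need 1151, so at most ⌊(2057 − 1151)/95⌋ = 9 can be that low.
k = 9 is achieved by 9 values at 26 and 8 at 121, total 1202; lower one of the 121's by 51 (still > 26) to reach 1151.

9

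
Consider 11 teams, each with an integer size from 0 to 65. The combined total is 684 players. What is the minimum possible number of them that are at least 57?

8

If only k of them are at least 57, the other 11 − k are at most 56, so the total is at most k·65 + (11 − k)·56.
This must reach 684, so k·65 + (11 − k)·56 ≥ 684, giving k ≥ 8.
Exactly 8 works: 8 values at 65 and 3 at 56 total 688; lower one of the high values by 4 (still ≥ 57) to hit 684.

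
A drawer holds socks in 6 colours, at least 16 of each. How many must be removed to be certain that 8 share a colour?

43

You could draw 7 of every colour without reaching 8 of any — 42 in all.
One more forces 8 of some colour, so 42 + 1 = 43.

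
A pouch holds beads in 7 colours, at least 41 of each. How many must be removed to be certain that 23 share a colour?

You could draw 22 of every colour without reaching 23 of any — 154 in all.
One more forces 23 of some colour, so 154 + 1 = 155.

155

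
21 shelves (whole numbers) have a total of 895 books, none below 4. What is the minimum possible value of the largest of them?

The 21 values sum to 895, so their maximum is at least ⌈895/21⌉ = 43.
Equality holds with 13 values of 43 and 8 values of 42.

43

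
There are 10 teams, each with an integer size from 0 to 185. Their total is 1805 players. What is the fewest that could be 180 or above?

Each value short of 180 is at most 179, costing at least 185 − 179 = 6 against the maximum total of 1850.
We can afford to lose at most 1850 − 1805 = 45, so at most ⌊45/6⌋ = 7 fall short, and at least 3 are ≥ 180.
Exactly 3 works: 3 values at 185 and 7 at 179 total 1808; lower one of the high values by 3 (still ≥ 180) to hit 1805.

3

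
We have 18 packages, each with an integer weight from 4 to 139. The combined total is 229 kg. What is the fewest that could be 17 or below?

7

Let j be the number exceeding 17. Then the total is ≥ 18·j + 4·(18 − j) = 72 + 14j.
So 14j ≤ 157 and j ≤ 11; hence at least 18 − 11 = 7 are ≤ 17.
Exactly 7 works: 7 values at 4 and 11 at 18 total 226; raise one of the low values by 3 (still ≤ 17) to hit 229.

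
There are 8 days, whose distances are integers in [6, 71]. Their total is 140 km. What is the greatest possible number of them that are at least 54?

1

If k of the values are ≥ 54, the total is ≥ 54k + 6(8 − k).
Setting 54k + 6(8 − k) ≤ 140 gives 48k ≤ 92, so k ≤ 1.
k = 1 is achieved by 1 value at 54 and 7 at 6, total 96; add 44 to one value (staying below 54) to reach 140.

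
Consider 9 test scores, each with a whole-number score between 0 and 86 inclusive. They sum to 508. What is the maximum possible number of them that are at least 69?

7

With k values at 69 or above and the rest at least 0, the sum is at least 0 + 69k.
Since the sum is 508, we need 69k ≤ 508, i.e. k ≤ 7.
k = 7 is achieved by 7 values at 69 and 2 at 0, total 483; add 25 to one value (staying below 69) to reach 508.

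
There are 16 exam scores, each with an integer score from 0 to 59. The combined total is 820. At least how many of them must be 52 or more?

1

If only k of them are at least 52, the other 16 − k are at most 51, so the total is at most k·59 + (16 − k)·51.
This must reach 820, so k·59 + (16 − k)·51 ≥ 820, giving k ≥ 1.
Exactly 1 works: 1 value at 59 and 15 at 51 total 824; lower one of the high values by 4 (still ≥ 52) to hit 820.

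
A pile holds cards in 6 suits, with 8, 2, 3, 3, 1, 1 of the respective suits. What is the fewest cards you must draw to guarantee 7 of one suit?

17

In the worst case you take as many as possible of each suit without reaching 7: 6 + 2 + 3 + 3 + 1 + 1 = 16.
The next one must give 7 of some suit, so 16 + 1 = 17.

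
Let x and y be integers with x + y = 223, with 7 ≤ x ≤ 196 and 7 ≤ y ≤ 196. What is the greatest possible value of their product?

12432

xy = x(223 − x) is maximized when x is as near 223/2 as the bounds allow.
Taking x = 111 and y = 112 (both in [7, 196]) gives xy = 12432.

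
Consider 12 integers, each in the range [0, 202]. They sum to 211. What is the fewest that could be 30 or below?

If only k of them are at most 30, the other 12 − k are at least 31, so the total is at least (12 − k)·31 + k·0.
This is ≤ 211, so (12 − k)·31 + 0k ≤ 211, which gives k ≥ 6.
Exactly 6 works: 6 values at 0 and 6 at 31 total 186; raise one of the low values by 25 (still ≤ 30) to hit 211.

6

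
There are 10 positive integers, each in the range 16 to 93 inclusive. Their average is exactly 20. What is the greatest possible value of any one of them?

56

To make one integer as large as possible, make the other 9 as small as possible.
The total is 10 × 20 = 200.
The other 9 contribute at least 9 × 16 = 144, leaving at most 200 − 144 = 56.
Since 56 ≤ 93, this is achievable: one at 56 and 9 at 16.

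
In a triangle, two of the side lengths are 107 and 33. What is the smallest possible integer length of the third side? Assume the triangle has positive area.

The third side must exceed |107 − 33| = 74.
The smallest integer above 74 is 75.

75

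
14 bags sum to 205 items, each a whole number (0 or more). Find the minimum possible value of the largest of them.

If every one of the 14 were at most 14, the total would be at most 14 × 14 = 196 < 205.
Achievable: 9 of them at 15 and 5 at 14 total 205.

15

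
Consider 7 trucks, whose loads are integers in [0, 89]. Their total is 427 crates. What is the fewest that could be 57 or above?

2

Each value short of 57 is at most 56, costing at least 89 − 56 = 33 against the maximum total of 623.
We can afford to lose at most 623 − 427 = 196, so at most ⌊196/33⌋ = 5 fall short, and at least 2 are ≥ 57.
Exactly 2 works: 2 values at 89 and 5 at 56 total 458; lower one of the high values by 31 (still ≥ 57) to hit 427.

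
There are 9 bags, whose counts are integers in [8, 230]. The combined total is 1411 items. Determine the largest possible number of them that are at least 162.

8

With k values at 162 or above and the rest at least 8, the sum is at least 72 + 154k.
Since the sum is 1411, we need 154k ≤ 1339, i.e. k ≤ 8.
k = 8 is achieved by 8 values at 162 and 1 at 8, total 1304; add 107 to one value (staying below 162) to reach 1411.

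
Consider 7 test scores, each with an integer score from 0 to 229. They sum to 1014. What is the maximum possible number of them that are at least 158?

With k values at 158 or above and the rest at least 0, the sum is at least 0 + 158k.
Since the sum is 1014, we need 158k ≤ 1014, i.e. k ≤ 6.
k = 6 is achieved by 6 values at 158 and 1 at 0, total 948; add 66 to one value (staying below 158) to reach 1014.

6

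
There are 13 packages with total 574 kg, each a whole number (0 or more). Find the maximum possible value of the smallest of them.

44

The average is 574/13 < 45, so some value is ≤ 44.
Achievable: 11 of them at 44 and 2 at 45 total 574.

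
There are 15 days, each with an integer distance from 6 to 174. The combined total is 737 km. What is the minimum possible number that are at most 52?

2

Each value above 52 is at least 53, contributing at least 53 − 6 = 47 above the floor 6.
The sum exceeds the floor total 90 by 647, so at most ⌊647/47⌋ = 13 exceed 52, and at least 2 are ≤ 52.
Exactly 2 works: 2 values at 6 and 13 at 53 total 701; raise one of the low values by 36 (still ≤ 52) to hit 737.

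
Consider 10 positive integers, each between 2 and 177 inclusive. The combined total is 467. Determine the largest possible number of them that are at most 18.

8

Suppose k of them are at most 18. Those contribute at most 18 each and the rest at most 177 each.
So the total is at most 18k + 177(10 − k) = 1770 − 159k. This must still be ≥ 467, so k ≤ 8.
k = 8 is achieved by 8 values at 18 and 2 at 177, total 498; lower one of the 177's by 31 (still > 18) to reach 467.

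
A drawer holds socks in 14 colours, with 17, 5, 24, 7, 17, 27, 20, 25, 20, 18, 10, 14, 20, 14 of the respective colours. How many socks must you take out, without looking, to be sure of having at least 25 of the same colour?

235

In the worst case you take as many as possible of each colour without reaching 25: 17 + 5 + 24 + 7 + 17 + 24 + 20 + 24 + 20 + 18 + 10 + 14 + 20 + 14 = 234.
The next one must give 25 of some colour, so 234 + 1 = 235.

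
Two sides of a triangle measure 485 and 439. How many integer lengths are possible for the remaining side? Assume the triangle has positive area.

The triangle inequality gives |485 − 439| < c < 485 + 439, i.e. 46 < c < 924.
So c can be any integer from 47 to 923: 877 values.

877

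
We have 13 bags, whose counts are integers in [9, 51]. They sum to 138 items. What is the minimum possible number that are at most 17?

11

Each value above 17 is at least 18, contributing at least 18 − 9 = 9 above the floor 9.
The sum exceeds the floor total 117 by 21, so at most ⌊21/9⌋ = 2 exceed 17, and at least 11 are ≤ 17.
Exactly 11 works: 11 values at 9 and 2 at 18 total 135; raise one of the low values by 3 (still ≤ 17) to hit 138.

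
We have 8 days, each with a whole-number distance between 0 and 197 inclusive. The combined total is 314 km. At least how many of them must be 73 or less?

4

If only k of them are at most 73, the other 8 − k are at least 74, so the total is at least (8 − k)·74 + k·0.
This is ≤ 314, so (8 − k)·74 + 0k ≤ 314, which gives k ≥ 4.
Exactly 4 works: 4 values at 0 and 4 at 74 total 296; raise one of the low values by 18 (still ≤ 73) to hit 314.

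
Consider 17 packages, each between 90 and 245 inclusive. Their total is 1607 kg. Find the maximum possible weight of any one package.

167

To make one package as large as possible, make the other 16 as small as possible.
The other 16 contribute at least 16 × 90 = 1440, leaving at most 1607 − 1440 = 167.
Since 167 ≤ 245, this is achievable: one at 167 and 16 at 90.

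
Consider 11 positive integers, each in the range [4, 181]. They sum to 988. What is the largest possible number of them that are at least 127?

7

Suppose k of them are at least 127. Those contribute at least 127 each and the other 11 − k at least 4 each.
So the total is at least 127k + 4(11 − k) = 44 + 123k. This must be ≤ 988, giving k ≤ 7.
k = 7 is achieved by 7 values at 127 and 4 at 4, total 905; add 83 to one value (staying below 127) to reach 988.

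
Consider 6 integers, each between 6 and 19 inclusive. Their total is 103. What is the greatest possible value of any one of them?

To make one integer as large as possible, make the other 5 as small as possible.
The other 5 contribute at least 5 × 6 = 30, leaving at most 103 − 30 = 73.
But each integer is capped at 19, so the maximum is 19.
Achievable: one at 19 and the other 5 totalling 84, which fits since 5 × 6 ≤ 84 ≤ 5 × 19.

19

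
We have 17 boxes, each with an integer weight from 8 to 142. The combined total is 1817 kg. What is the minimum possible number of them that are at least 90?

If only k of them are at least 90, the other 17 − k are at most 89, so the total is at most k·142 + (17 − k)·89.
This must reach 1817, so k·142 + (17 − k)·89 ≥ 1817, giving k ≥ 6.
Exactly 6 works: 6 values at 142 and 11 at 89 total 1831; lower one of the high values by 14 (still ≥ 90) to hit 1817.

6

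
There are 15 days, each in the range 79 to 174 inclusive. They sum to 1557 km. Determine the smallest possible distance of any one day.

To make one day as small as possible, make the other 14 as large as possible.
The other 14 can take up 14 × 174 = 2436 ≥ 1557 − 79, so one day can sit at its floor of 79.
Achievable: one at 79 and the other 14 totalling 1478, which fits since 14 × 79 ≤ 1478 ≤ 14 × 174.

79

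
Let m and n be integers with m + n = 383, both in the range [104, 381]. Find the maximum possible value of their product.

mn = m(383 − m) is maximized when m is as near 383/2 as the bounds allow.
Taking m = 191 and n = 192 (both in [104, 381]) gives mn = 36672.

36672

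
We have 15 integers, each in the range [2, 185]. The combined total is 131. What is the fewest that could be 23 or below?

Each value above 23 is at least 24, contributing at least 24 − 2 = 22 above the floor 2.
The sum exceeds the floor total 30 by 101, so at most ⌊101/22⌋ = 4 exceed 23, and at least 11 are ≤ 23.
Exactly 11 works: 11 values at 2 and 4 at 24 total 118; raise one of the low values by 13 (still ≤ 23) to hit 131.

11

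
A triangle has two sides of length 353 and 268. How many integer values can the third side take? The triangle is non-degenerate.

535

The triangle inequality gives |353 − 268| < c < 353 + 268, i.e. 85 < c < 621.
So c can be any integer from 86 to 620: 535 values.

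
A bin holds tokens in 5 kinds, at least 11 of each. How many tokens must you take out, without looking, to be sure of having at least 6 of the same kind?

In the worst case you draw 5 of each of the 5 kinds: 5 × 5 = 25.
One more forces 6 of some kind, so 25 + 1 = 26.

26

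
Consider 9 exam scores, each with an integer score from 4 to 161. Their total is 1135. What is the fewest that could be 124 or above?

If only k of them are at least 124, the other 9 − k are at most 123, so the total is at most k·161 + (9 − k)·123.
This must reach 1135, so k·161 + (9 − k)·123 ≥ 1135, giving k ≥ 1.
Exactly 1 works: 1 value at 161 and 8 at 123 total 1145; lower one of the high values by 10 (still ≥ 124) to hit 1135.

1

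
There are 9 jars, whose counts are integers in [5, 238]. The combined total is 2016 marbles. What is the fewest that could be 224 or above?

1

Each value short of 224 is at most 223, costing at least 238 − 223 = 15 against the maximum total of 2142.
We can afford to lose at most 2142 − 2016 = 126, so at most ⌊126/15⌋ = 8 fall short, and at least 1 are ≥ 224.
Exactly 1 works: 1 value at 238 and 8 at 223 total 2022; lower one of the high values by 6 (still ≥ 224) to hit 2016.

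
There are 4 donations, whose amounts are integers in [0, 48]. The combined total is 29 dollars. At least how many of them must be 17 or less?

If only k of them are at most 17, the other 4 − k are at least 18, so the total is at least (4 − k)·18 + k·0.
This is ≤ 29, so (4 − k)·18 + 0k ≤ 29, which gives k ≥ 3.
Exactly 3 works: 3 values at 0 and 1 at 18 total 18; raise one of the low values by 11 (still ≤ 17) to hit 29.

3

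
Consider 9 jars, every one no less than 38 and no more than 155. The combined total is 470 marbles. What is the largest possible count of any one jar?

Maximizing one value means minimizing the remaining 8.
The other 8 contribute at least 8 × 38 = 304, leaving at most 470 − 304 = 166.
But each jar is capped at 155, so the maximum is 155.
Achievable: one at 155 and the other 8 totalling 315, which fits since 8 × 38 ≤ 315 ≤ 8 × 155.

155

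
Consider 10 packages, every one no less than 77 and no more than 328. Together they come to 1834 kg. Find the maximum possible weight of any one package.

328

Maximizing one value means minimizing the remaining 9.
The other 9 contribute at least 9 × 77 = 693, leaving at most 1834 − 693 = 1141.
But each package is capped at 328, so the maximum is 328.
Achievable: one at 328 and the other 9 totalling 1506, which fits since 9 × 77 ≤ 1506 ≤ 9 × 328.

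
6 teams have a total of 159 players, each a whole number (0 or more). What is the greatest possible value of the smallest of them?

26

The 6 values sum to 159, so their minimum is at most ⌊159/6⌋ = 26.
Taking 3 copies of 26 and 3 copies of 27 gives exactly 159, so 26 is attained.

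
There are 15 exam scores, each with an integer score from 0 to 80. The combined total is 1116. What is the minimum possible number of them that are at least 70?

Suppose at most 15 − j of them reach 70; then j values are ≤ 69 and the rest ≤ 80.
The total is then ≤ 69·j + 80·(15 − j) = 1200 − 11j. For this to be ≥ 1116 we need j ≤ 7, so at least 15 − 7 = 8 must reach 70.
Exactly 8 works: 8 values at 80 and 7 at 69 total 1123; lower one of the high values by 7 (still ≥ 70) to hit 1116.

8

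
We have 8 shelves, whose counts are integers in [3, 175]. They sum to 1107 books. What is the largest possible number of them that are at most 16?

Each value at 16 or below falls at least 175 − 16 = 159 short of the ceiling 175.
The ceiling total is 8 × 175 = 1400, and we need 1107, so at most ⌊(1400 − 1107)/159⌋ = 1 can be that low.
k = 1 is achieved by 1 value at 16 and 7 at 175, total 1241; lower one of the 175's by 134 (still > 16) to reach 1107.

1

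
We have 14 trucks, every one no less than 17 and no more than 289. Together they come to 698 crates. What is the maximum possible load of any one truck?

289

To make one truck as large as possible, make the other 13 as small as possible.
The other 13 contribute at least 13 × 17 = 221, leaving at most 698 − 221 = 477.
But each truck is capped at 289, so the maximum is 289.
Achievable: one at 289 and the other 13 totalling 409, which fits since 13 × 17 ≤ 409 ≤ 13 × 289.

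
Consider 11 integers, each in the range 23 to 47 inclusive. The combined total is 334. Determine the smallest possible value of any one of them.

To make one integer as small as possible, make the other 10 as large as possible.
The other 10 can take up 10 × 47 = 470 ≥ 334 − 23, so one integer can sit at its floor of 23.
Achievable: one at 23 and the other 10 totalling 311, which fits since 10 × 23 ≤ 311 ≤ 10 × 47.

23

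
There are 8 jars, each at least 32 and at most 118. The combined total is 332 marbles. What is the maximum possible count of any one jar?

To make one jar as large as possible, make the other 7 as small as possible.
The other 7 contribute at least 7 × 32 = 224, leaving at most 332 − 224 = 108.
Since 108 ≤ 118, this is achievable: one at 108 and 7 at 32.

108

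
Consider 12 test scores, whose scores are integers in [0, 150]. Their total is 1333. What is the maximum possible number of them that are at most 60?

Suppose k of them are at most 60. Those contribute at most 60 each and the rest at most 150 each.
So the total is at most 60k + 150(12 − k) = 1800 − 90k. This must still be ≥ 1333, so k ≤ 5.
k = 5 is achieved by 5 values at 60 and 7 at 150, total 1350; lower one of the 150's by 17 (still > 60) to reach 1333.

5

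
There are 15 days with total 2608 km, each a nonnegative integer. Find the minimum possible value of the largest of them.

The average is 2608/15 > 173, so not all 15 can be 173 or less; the largest is ≥ 174.
Taking 2 copies of 173 and 13 copies of 174 gives exactly 2608, so 174 is attained.

174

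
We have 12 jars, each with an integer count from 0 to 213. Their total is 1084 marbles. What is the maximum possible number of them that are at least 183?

5

Suppose k of them are at least 183. Those contribute at least 183 each and the other 12 − k at least 0 each.
So the total is at least 183k + 0(12 − k) = 0 + 183k. This must be ≤ 1084, giving k ≤ 5.
k = 5 is achieved by 5 values at 183 and 7 at 0, total 915; add 169 to one value (staying below 183) to reach 1084.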